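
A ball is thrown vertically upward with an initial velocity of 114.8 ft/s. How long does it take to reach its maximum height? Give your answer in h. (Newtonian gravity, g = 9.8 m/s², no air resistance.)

v₀ = 114.8 ft/s × 0.3048 = 34.991 m/s
t_up = v₀ / g = 34.991 / 9.8 = 3.57051 s
t_up = 3.57051 s / 3600.0 = 0.0009918 h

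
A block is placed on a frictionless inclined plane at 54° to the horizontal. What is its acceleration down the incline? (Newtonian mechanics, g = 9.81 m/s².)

a = g sin(θ) = 9.81 × sin(54°) = 9.81 × 0.809 = 7.94 m/s²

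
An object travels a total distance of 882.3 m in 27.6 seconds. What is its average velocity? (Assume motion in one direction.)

v_avg = Δd / Δt = 882.3 / 27.6 = 31.97 m/s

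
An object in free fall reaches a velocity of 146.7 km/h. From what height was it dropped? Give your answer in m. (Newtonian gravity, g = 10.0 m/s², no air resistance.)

v = 146.7 km/h × 0.2777777777777778 = 40.75 m/s
h = v² / (2g) = 40.75² / (2 × 10.0) = 83.03 m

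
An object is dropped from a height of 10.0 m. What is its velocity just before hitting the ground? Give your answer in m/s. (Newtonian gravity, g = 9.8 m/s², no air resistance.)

v = √(2gh) = √(2 × 9.8 × 10.0) = 14.0 m/s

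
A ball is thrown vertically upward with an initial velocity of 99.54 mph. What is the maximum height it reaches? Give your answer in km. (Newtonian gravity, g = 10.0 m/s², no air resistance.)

v₀ = 99.54 mph × 0.44704 = 44.4984 m/s
h_max = v₀² / (2g) = 44.4984² / (2 × 10.0) = 1980.11 / 20.0 = 99.0055 m
h_max = 99.0055 m / 1000.0 = 0.09901 km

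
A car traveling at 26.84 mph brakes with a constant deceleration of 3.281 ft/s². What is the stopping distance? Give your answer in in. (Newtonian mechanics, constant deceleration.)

v₀ = 26.84 mph × 0.44704 = 11.9986 m/s
a = 3.281 ft/s² × 0.3048 = 1.00005 m/s²
d = v₀² / (2a) = 11.9986² / (2 × 1.00005) = 143.966 / 2.0001 = 71.9794 m
d = 71.9794 m / 0.0254 = 2834 in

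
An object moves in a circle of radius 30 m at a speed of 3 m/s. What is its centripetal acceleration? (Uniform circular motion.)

a_c = v²/r = 3²/30 = 9/30 = 0.3 m/s²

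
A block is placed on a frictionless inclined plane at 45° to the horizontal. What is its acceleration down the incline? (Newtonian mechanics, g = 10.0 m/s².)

a = g sin(θ) = 10.0 × sin(45°) = 10.0 × 0.7071 = 7.07 m/s²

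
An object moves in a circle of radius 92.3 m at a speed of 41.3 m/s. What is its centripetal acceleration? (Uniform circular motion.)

a_c = v²/r = 41.3²/92.3 = 1705.69/92.3 = 18.48 m/s²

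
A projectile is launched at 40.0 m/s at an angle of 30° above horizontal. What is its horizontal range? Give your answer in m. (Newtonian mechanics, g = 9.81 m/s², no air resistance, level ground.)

R = v₀² × sin(2θ) / g = 40.0² × sin(2 × 30°) / 9.81 = 1600.0 × 0.866025 / 9.81 = 141.2 m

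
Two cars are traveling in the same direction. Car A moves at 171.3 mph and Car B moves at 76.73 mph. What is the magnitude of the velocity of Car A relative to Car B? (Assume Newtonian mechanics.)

v_rel = |v_A - v_B| = |171.3 - 76.73| = 94.57 mph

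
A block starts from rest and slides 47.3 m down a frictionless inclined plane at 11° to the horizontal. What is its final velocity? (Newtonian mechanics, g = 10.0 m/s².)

a = g sin(θ) = 10.0 × sin(11°) = 1.9081 m/s²
v = √(2ad) = √(2 × 1.9081 × 47.3) = 13.44 m/s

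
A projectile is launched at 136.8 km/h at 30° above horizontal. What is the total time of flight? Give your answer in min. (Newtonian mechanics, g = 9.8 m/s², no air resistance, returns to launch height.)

v₀ = 136.8 km/h × 0.2777777777777778 = 38.0 m/s
T = 2 × v₀ × sin(θ) / g = 2 × 38.0 × sin(30°) / 9.8 = 2 × 38.0 × 0.5 / 9.8 = 3.87755 s
T = 3.87755 s / 60.0 = 0.06463 min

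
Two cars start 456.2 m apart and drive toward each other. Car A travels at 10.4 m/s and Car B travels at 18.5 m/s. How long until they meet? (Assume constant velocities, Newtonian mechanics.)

Combined speed: v_combined = 10.4 + 18.5 = 28.9 m/s
Time to meet: t = d/v_combined = 456.2/28.9 = 15.79 s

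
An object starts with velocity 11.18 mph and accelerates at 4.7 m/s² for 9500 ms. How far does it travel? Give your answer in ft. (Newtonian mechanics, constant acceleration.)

v₀ = 11.18 mph × 0.44704 = 4.99791 m/s
t = 9500 ms × 0.001 = 9.5 s
d = v₀ × t + ½ × a × t² = 4.99791 × 9.5 + 0.5 × 4.7 × 9.5² = 259.568 m
d = 259.568 m / 0.3048 = 851.6 ft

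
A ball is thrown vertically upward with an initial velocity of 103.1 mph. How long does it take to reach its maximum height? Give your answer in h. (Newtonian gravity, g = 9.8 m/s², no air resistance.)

v₀ = 103.1 mph × 0.44704 = 46.0898 m/s
t_up = v₀ / g = 46.0898 / 9.8 = 4.70304 s
t_up = 4.70304 s / 3600.0 = 0.001306 h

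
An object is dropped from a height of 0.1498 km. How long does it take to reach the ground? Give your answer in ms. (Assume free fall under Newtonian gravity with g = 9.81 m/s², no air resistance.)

h = 0.1498 km × 1000.0 = 149.8 m
t = √(2h/g) = √(2 × 149.8 / 9.81) = 5.52632 s
t = 5.52632 s / 0.001 = 5526 ms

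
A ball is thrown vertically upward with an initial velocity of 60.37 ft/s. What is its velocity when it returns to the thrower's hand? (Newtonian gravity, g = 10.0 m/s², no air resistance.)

By conservation of energy (no air resistance), the ball returns to the throw height with the same speed as launch, but directed downward.
|v_ground| = v₀ = 60.37 ft/s
v_ground = 60.37 ft/s (downward)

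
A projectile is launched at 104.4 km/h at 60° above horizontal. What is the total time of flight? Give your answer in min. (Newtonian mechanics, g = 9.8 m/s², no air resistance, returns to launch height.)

v₀ = 104.4 km/h × 0.2777777777777778 = 29.0 m/s
T = 2 × v₀ × sin(θ) / g = 2 × 29.0 × sin(60°) / 9.8 = 2 × 29.0 × 0.866025 / 9.8 = 5.12545 s
T = 5.12545 s / 60.0 = 0.08542 min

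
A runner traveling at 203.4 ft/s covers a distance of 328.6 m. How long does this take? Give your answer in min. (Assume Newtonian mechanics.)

v = 203.4 ft/s × 0.3048 = 61.9963 m/s
t = d / v = 328.6 / 61.9963 = 5.30032 s
t = 5.30032 s / 60.0 = 0.08834 min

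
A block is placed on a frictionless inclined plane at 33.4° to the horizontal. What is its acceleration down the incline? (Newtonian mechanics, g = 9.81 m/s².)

a = g sin(θ) = 9.81 × sin(33.4°) = 9.81 × 0.5505 = 5.4 m/s²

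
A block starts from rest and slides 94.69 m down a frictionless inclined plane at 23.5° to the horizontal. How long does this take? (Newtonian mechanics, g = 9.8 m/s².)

a = g sin(θ) = 9.8 × sin(23.5°) = 3.9077 m/s²
t = √(2d/a) = √(2 × 94.69 / 3.9077) = 6.96 s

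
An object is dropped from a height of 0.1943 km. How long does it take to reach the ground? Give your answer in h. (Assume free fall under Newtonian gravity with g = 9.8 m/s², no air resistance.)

h = 0.1943 km × 1000.0 = 194.3 m
t = √(2h/g) = √(2 × 194.3 / 9.8) = 6.29707 s
t = 6.29707 s / 3600.0 = 0.001749 h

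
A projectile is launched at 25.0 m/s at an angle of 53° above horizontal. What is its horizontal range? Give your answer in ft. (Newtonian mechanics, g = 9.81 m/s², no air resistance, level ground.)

R = v₀² × sin(2θ) / g = 25.0² × sin(2 × 53°) / 9.81 = 625.0 × 0.961262 / 9.81 = 61.2425 m
R = 61.2425 m / 0.3048 = 200.9 ft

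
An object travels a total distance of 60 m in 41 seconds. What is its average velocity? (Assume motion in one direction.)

v_avg = Δd / Δt = 60 / 41 = 1.46 m/s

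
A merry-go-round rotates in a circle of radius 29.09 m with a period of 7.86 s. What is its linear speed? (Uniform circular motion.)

v = 2πr/T = 2π×29.09/7.86 = 23.25 m/s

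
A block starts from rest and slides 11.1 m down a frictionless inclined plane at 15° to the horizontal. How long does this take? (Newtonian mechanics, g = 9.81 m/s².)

a = g sin(θ) = 9.81 × sin(15°) = 2.539 m/s²
t = √(2d/a) = √(2 × 11.1 / 2.539) = 2.96 s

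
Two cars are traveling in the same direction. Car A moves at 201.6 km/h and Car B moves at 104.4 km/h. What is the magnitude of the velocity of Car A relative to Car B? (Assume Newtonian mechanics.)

v_rel = |v_A - v_B| = |201.6 - 104.4| = 97.2 km/h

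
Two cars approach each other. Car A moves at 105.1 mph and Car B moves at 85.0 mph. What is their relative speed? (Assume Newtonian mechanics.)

v_rel = v_A + v_B = 105.1 + 85.0 = 190.1 mph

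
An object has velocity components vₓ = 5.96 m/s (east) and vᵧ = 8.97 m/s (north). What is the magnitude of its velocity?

|v| = √(vₓ² + vᵧ²) = √(5.96² + 8.97²) = √(115.9825) = 10.77 m/s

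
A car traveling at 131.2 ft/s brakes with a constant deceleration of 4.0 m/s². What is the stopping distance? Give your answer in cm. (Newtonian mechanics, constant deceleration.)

v₀ = 131.2 ft/s × 0.3048 = 39.9898 m/s
d = v₀² / (2a) = 39.9898² / (2 × 4.0) = 1599.18 / 8.0 = 199.898 m
d = 199.898 m / 0.01 = 19990 cm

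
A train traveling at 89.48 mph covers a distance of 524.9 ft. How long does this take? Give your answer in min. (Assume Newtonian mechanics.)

d = 524.9 ft × 0.3048 = 159.99 m
v = 89.48 mph × 0.44704 = 40.0011 m/s
t = d / v = 159.99 / 40.0011 = 3.99964 s
t = 3.99964 s / 60.0 = 0.06666 min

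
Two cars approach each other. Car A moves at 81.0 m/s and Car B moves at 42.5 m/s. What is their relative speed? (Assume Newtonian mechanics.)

v_rel = v_A + v_B = 81.0 + 42.5 = 123.5 m/s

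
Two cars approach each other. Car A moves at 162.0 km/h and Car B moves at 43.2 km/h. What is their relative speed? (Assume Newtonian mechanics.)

v_rel = v_A + v_B = 162.0 + 43.2 = 205.2 km/h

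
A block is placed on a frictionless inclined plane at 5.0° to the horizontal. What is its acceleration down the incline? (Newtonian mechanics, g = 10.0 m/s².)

a = g sin(θ) = 10.0 × sin(5.0°) = 10.0 × 0.0872 = 0.87 m/s²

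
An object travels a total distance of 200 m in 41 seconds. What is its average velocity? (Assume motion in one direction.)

v_avg = Δd / Δt = 200 / 41 = 4.88 m/s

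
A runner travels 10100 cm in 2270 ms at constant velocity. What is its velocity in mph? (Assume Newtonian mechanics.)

d = 10100 cm × 0.01 = 101.0 m
t = 2270 ms × 0.001 = 2.27 s
v = d / t = 101.0 / 2.27 = 44.4934 m/s
v = 44.4934 m/s / 0.44704 = 99.53 mph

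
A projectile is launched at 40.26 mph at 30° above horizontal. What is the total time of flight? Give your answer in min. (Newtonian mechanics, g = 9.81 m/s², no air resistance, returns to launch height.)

v₀ = 40.26 mph × 0.44704 = 17.9978 m/s
T = 2 × v₀ × sin(θ) / g = 2 × 17.9978 × sin(30°) / 9.81 = 2 × 17.9978 × 0.5 / 9.81 = 1.83464 s
T = 1.83464 s / 60.0 = 0.03058 min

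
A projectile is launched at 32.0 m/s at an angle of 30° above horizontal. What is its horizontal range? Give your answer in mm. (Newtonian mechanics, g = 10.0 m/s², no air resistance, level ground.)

R = v₀² × sin(2θ) / g = 32.0² × sin(2 × 30°) / 10.0 = 1024.0 × 0.866025 / 10.0 = 88.681 m
R = 88.681 m / 0.001 = 88680 mm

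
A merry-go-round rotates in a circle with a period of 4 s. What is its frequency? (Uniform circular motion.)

f = 1/T = 1/4 = 0.25 Hz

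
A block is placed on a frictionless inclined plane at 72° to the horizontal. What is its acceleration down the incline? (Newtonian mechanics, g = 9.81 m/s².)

a = g sin(θ) = 9.81 × sin(72°) = 9.81 × 0.9511 = 9.33 m/s²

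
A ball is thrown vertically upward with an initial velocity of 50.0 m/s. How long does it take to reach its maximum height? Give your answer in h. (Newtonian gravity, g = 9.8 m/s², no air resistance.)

t_up = v₀ / g = 50.0 / 9.8 = 5.10204 s
t_up = 5.10204 s / 3600.0 = 0.001417 h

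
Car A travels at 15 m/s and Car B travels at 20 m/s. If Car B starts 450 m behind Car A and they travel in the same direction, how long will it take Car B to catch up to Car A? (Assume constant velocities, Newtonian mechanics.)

Relative speed: v_rel = 20 - 15 = 5 m/s
Time to catch: t = d₀/v_rel = 450/5 = 90.0 s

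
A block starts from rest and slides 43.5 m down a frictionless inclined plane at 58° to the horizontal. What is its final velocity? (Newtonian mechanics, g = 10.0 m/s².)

a = g sin(θ) = 10.0 × sin(58°) = 8.4805 m/s²
v = √(2ad) = √(2 × 8.4805 × 43.5) = 27.16 m/s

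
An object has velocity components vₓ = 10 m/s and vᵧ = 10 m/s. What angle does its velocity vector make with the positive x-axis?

θ = arctan(vᵧ/vₓ) = arctan(10/10) = 45.0°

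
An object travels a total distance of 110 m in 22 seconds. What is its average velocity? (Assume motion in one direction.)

v_avg = Δd / Δt = 110 / 22 = 5.0 m/s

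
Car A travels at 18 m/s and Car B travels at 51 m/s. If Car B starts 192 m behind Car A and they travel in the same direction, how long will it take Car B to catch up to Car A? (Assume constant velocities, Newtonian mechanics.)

Relative speed: v_rel = 51 - 18 = 33 m/s
Time to catch: t = d₀/v_rel = 192/33 = 5.82 s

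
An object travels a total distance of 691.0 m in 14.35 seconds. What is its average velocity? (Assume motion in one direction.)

v_avg = Δd / Δt = 691.0 / 14.35 = 48.15 m/s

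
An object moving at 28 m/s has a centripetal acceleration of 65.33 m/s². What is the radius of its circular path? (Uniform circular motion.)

r = v²/a_c = 28²/65.33 = 12.0 m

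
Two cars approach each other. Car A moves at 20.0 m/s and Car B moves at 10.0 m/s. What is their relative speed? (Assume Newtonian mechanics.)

v_rel = v_A + v_B = 20.0 + 10.0 = 30.0 m/s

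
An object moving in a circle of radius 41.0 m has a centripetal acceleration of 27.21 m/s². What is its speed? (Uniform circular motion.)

v = √(a_c × r) = √(27.21 × 41.0) = 33.4 m/s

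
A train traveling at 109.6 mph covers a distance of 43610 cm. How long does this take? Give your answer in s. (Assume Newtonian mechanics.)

d = 43610 cm × 0.01 = 436.1 m
v = 109.6 mph × 0.44704 = 48.9956 m/s
t = d / v = 436.1 / 48.9956 = 8.901 s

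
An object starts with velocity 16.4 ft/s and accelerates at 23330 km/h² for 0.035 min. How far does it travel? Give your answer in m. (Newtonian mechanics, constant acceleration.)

v₀ = 16.4 ft/s × 0.3048 = 4.99872 m/s
a = 23330 km/h² × 7.716049382716049e-05 = 1.80015 m/s²
t = 0.035 min × 60.0 = 2.1 s
d = v₀ × t + ½ × a × t² = 4.99872 × 2.1 + 0.5 × 1.80015 × 2.1² = 14.47 m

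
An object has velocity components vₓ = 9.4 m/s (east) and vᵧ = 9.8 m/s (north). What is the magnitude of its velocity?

|v| = √(vₓ² + vᵧ²) = √(9.4² + 9.8²) = √(184.4) = 13.58 m/s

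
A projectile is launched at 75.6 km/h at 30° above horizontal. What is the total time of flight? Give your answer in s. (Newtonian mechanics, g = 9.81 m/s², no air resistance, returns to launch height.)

v₀ = 75.6 km/h × 0.2777777777777778 = 21.0 m/s
T = 2 × v₀ × sin(θ) / g = 2 × 21.0 × sin(30°) / 9.81 = 2 × 21.0 × 0.5 / 9.81 = 2.141 s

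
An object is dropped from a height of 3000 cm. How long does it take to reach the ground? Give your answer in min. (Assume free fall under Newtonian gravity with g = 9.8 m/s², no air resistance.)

h = 3000 cm × 0.01 = 30.0 m
t = √(2h/g) = √(2 × 30.0 / 9.8) = 2.47436 s
t = 2.47436 s / 60.0 = 0.04124 min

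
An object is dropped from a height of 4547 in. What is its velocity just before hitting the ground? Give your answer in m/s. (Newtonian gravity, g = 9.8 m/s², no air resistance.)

h = 4547 in × 0.0254 = 115.494 m
v = √(2gh) = √(2 × 9.8 × 115.494) = 47.58 m/s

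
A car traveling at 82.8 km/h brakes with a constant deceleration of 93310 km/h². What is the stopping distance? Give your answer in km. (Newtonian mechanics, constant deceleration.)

v₀ = 82.8 km/h × 0.2777777777777778 = 23.0 m/s
a = 93310 km/h² × 7.716049382716049e-05 = 7.19985 m/s²
d = v₀² / (2a) = 23.0² / (2 × 7.19985) = 529.0 / 14.3997 = 36.7369 m
d = 36.7369 m / 1000.0 = 0.03674 km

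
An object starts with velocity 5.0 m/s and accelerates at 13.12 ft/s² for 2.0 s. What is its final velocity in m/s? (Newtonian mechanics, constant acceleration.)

a = 13.12 ft/s² × 0.3048 = 3.99898 m/s²
v = v₀ + a × t = 5.0 + 3.99898 × 2.0 = 13.0 m/s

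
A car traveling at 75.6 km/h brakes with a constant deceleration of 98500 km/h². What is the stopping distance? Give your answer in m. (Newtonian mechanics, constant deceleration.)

v₀ = 75.6 km/h × 0.2777777777777778 = 21.0 m/s
a = 98500 km/h² × 7.716049382716049e-05 = 7.60031 m/s²
d = v₀² / (2a) = 21.0² / (2 × 7.60031) = 441.0 / 15.2006 = 29.01 m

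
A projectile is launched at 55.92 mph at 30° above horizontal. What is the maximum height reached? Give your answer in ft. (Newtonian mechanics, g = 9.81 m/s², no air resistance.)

v₀ = 55.92 mph × 0.44704 = 24.9985 m/s
H = v₀² × sin²(θ) / (2g) = 24.9985² × sin(30°)² / (2 × 9.81) = 624.925 × 0.25 / 19.62 = 7.96286 m
H = 7.96286 m / 0.3048 = 26.12 ft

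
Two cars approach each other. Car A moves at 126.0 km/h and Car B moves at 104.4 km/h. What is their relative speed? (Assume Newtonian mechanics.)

v_rel = v_A + v_B = 126.0 + 104.4 = 230.4 km/h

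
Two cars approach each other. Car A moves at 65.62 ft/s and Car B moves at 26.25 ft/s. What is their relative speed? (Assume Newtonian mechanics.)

v_rel = v_A + v_B = 65.62 + 26.25 = 91.87 ft/s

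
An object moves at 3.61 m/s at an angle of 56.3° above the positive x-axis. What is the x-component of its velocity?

vₓ = v cos(θ) = 3.61 × cos(56.3°) = 2.0 m/s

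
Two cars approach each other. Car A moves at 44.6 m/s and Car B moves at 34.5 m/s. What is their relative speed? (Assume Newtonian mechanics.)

v_rel = v_A + v_B = 44.6 + 34.5 = 79.1 m/s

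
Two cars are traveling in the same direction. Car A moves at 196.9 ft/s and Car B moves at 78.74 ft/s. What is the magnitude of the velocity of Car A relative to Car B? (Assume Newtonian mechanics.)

v_rel = |v_A - v_B| = |196.9 - 78.74| = 118.16 ft/s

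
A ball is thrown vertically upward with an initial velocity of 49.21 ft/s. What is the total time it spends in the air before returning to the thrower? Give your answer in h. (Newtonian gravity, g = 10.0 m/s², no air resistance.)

v₀ = 49.21 ft/s × 0.3048 = 14.9992 m/s
t_total = 2 × v₀ / g = 2 × 14.9992 / 10.0 = 2.99984 s
t_total = 2.99984 s / 3600.0 = 0.0008333 h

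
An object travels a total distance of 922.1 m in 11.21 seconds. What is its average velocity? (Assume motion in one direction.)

v_avg = Δd / Δt = 922.1 / 11.21 = 82.26 m/s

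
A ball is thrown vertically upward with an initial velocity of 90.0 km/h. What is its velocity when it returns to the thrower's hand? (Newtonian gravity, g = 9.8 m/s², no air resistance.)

By conservation of energy (no air resistance), the ball returns to the throw height with the same speed as launch, but directed downward.
|v_ground| = v₀ = 90.0 km/h
v_ground = 90.0 km/h (downward)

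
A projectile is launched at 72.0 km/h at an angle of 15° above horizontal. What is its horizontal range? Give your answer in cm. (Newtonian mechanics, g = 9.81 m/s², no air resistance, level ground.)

v₀ = 72.0 km/h × 0.2777777777777778 = 20.0 m/s
R = v₀² × sin(2θ) / g = 20.0² × sin(2 × 15°) / 9.81 = 400.0 × 0.5 / 9.81 = 20.3874 m
R = 20.3874 m / 0.01 = 2039 cm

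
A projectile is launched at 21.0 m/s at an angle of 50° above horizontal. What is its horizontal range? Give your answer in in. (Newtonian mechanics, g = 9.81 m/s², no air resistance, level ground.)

R = v₀² × sin(2θ) / g = 21.0² × sin(2 × 50°) / 9.81 = 441.0 × 0.984808 / 9.81 = 44.2712 m
R = 44.2712 m / 0.0254 = 1743 in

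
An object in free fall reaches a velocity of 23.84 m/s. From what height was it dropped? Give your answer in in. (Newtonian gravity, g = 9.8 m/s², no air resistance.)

h = v² / (2g) = 23.84² / (2 × 9.8) = 28.9972 m
h = 28.9972 m / 0.0254 = 1142 in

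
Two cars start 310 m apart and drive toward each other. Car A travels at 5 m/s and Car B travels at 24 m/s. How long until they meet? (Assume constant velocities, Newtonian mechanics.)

Combined speed: v_combined = 5 + 24 = 29 m/s
Time to meet: t = d/v_combined = 310/29 = 10.69 s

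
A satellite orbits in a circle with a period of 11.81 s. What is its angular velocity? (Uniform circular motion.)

ω = 2π/T = 2π/11.81 = 0.532 rad/s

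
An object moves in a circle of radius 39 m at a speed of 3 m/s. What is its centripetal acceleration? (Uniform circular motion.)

a_c = v²/r = 3²/39 = 9/39 = 0.23 m/s²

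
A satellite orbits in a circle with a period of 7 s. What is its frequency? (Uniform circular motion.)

f = 1/T = 1/7 = 0.1429 Hz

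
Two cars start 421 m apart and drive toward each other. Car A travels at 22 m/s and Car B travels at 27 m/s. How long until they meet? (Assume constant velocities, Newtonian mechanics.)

Combined speed: v_combined = 22 + 27 = 49 m/s
Time to meet: t = d/v_combined = 421/49 = 8.59 s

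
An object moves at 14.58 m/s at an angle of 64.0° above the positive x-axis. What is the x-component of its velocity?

vₓ = v cos(θ) = 14.58 × cos(64.0°) = 6.39 m/s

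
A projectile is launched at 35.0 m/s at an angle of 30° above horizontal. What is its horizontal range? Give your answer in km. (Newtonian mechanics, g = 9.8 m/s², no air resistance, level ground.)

R = v₀² × sin(2θ) / g = 35.0² × sin(2 × 30°) / 9.8 = 1225.0 × 0.866025 / 9.8 = 108.253 m
R = 108.253 m / 1000.0 = 0.1083 km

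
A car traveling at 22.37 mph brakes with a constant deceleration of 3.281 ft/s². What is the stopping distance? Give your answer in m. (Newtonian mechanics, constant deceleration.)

v₀ = 22.37 mph × 0.44704 = 10.0003 m/s
a = 3.281 ft/s² × 0.3048 = 1.00005 m/s²
d = v₀² / (2a) = 10.0003² / (2 × 1.00005) = 100.006 / 2.0001 = 50.0 m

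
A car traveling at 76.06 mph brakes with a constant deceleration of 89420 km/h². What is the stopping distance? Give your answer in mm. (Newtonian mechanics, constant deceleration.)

v₀ = 76.06 mph × 0.44704 = 34.0019 m/s
a = 89420 km/h² × 7.716049382716049e-05 = 6.89969 m/s²
d = v₀² / (2a) = 34.0019² / (2 × 6.89969) = 1156.13 / 13.7994 = 83.7812 m
d = 83.7812 m / 0.001 = 83780 mm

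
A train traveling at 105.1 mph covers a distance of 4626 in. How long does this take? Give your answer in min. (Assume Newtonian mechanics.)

d = 4626 in × 0.0254 = 117.5 m
v = 105.1 mph × 0.44704 = 46.9839 m/s
t = d / v = 117.5 / 46.9839 = 2.50086 s
t = 2.50086 s / 60.0 = 0.04168 min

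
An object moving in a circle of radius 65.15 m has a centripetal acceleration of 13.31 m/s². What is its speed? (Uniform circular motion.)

v = √(a_c × r) = √(13.31 × 65.15) = 29.45 m/s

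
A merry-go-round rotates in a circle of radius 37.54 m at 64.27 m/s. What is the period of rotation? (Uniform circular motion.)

T = 2πr/v = 2π×37.54/64.27 = 3.67 s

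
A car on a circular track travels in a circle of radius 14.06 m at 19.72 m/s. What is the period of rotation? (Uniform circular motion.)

T = 2πr/v = 2π×14.06/19.72 = 4.48 s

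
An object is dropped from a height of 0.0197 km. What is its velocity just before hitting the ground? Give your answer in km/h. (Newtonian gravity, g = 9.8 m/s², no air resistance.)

h = 0.0197 km × 1000.0 = 19.7 m
v = √(2gh) = √(2 × 9.8 × 19.7) = 19.6499 m/s
v = 19.6499 m/s / 0.2777777777777778 = 70.74 km/h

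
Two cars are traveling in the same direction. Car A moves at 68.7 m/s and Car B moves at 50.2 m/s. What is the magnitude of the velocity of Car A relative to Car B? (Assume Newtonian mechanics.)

v_rel = |v_A - v_B| = |68.7 - 50.2| = 18.5 m/s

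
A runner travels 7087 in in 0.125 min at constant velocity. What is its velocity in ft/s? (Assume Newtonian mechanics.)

d = 7087 in × 0.0254 = 180.01 m
t = 0.125 min × 60.0 = 7.5 s
v = d / t = 180.01 / 7.5 = 24.0013 m/s
v = 24.0013 m/s / 0.3048 = 78.74 ft/s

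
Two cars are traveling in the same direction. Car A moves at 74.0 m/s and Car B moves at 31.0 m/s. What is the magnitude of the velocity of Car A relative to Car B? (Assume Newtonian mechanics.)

v_rel = |v_A - v_B| = |74.0 - 31.0| = 43.0 m/s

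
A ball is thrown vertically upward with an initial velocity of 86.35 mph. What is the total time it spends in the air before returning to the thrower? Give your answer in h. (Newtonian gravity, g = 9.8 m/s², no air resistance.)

v₀ = 86.35 mph × 0.44704 = 38.6019 m/s
t_total = 2 × v₀ / g = 2 × 38.6019 / 9.8 = 7.87794 s
t_total = 7.87794 s / 3600.0 = 0.002188 h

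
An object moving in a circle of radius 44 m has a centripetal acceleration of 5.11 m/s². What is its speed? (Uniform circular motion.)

v = √(a_c × r) = √(5.11 × 44) = 14.99 m/s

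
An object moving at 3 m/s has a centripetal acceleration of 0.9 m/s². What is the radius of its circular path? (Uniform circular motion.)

r = v²/a_c = 3²/0.9 = 10.0 m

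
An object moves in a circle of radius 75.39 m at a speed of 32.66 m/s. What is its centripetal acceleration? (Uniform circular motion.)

a_c = v²/r = 32.66²/75.39 = 1066.6756/75.39 = 14.15 m/s²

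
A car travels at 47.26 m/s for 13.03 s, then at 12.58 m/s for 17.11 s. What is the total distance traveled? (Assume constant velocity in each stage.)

d₁ = v₁t₁ = 47.26 × 13.03 = 615.7978 m
d₂ = v₂t₂ = 12.58 × 17.11 = 215.2438 m
d_total = 615.7978 + 215.2438 = 831.04 m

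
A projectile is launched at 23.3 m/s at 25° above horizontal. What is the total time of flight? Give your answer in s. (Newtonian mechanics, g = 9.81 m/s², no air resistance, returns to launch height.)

T = 2 × v₀ × sin(θ) / g = 2 × 23.3 × sin(25°) / 9.81 = 2 × 23.3 × 0.422618 / 9.81 = 2.008 s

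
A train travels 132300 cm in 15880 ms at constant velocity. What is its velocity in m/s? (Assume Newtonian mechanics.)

d = 132300 cm × 0.01 = 1323.0 m
t = 15880 ms × 0.001 = 15.88 s
v = d / t = 1323.0 / 15.88 = 83.31 m/s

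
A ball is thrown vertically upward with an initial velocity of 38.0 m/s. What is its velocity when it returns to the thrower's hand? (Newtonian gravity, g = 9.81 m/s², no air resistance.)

By conservation of energy (no air resistance), the ball returns to the throw height with the same speed as launch, but directed downward.
|v_ground| = v₀ = 38.0 m/s
v_ground = 38.0 m/s (downward)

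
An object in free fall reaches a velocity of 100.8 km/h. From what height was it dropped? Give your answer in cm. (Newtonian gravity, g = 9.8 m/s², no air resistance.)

v = 100.8 km/h × 0.2777777777777778 = 28.0 m/s
h = v² / (2g) = 28.0² / (2 × 9.8) = 40.0 m
h = 40.0 m / 0.01 = 4000 cm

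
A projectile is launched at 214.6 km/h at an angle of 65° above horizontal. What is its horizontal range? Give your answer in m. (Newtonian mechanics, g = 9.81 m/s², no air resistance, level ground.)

v₀ = 214.6 km/h × 0.2777777777777778 = 59.6111 m/s
R = v₀² × sin(2θ) / g = 59.6111² × sin(2 × 65°) / 9.81 = 3553.48 × 0.766044 / 9.81 = 277.5 m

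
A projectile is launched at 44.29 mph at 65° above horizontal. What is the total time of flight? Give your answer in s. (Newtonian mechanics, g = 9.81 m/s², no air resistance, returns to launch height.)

v₀ = 44.29 mph × 0.44704 = 19.7994 m/s
T = 2 × v₀ × sin(θ) / g = 2 × 19.7994 × sin(65°) / 9.81 = 2 × 19.7994 × 0.906308 / 9.81 = 3.658 s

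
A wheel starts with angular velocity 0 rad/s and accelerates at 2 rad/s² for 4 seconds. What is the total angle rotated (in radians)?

θ = ω₀t + ½αt² = 0×4 + ½×2×4² = 16.0 rad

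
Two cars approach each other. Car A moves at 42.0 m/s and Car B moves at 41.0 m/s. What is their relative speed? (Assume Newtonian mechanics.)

v_rel = v_A + v_B = 42.0 + 41.0 = 83.0 m/s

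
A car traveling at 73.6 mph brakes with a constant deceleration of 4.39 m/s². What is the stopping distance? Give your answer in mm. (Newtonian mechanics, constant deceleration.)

v₀ = 73.6 mph × 0.44704 = 32.9021 m/s
d = v₀² / (2a) = 32.9021² / (2 × 4.39) = 1082.55 / 8.78 = 123.297 m
d = 123.297 m / 0.001 = 123300 mm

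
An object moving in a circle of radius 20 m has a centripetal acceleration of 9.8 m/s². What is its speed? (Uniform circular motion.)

v = √(a_c × r) = √(9.8 × 20) = 14.0 m/s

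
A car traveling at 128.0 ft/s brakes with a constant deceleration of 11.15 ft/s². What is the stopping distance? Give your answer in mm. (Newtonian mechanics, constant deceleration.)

v₀ = 128.0 ft/s × 0.3048 = 39.0144 m/s
a = 11.15 ft/s² × 0.3048 = 3.39852 m/s²
d = v₀² / (2a) = 39.0144² / (2 × 3.39852) = 1522.12 / 6.79704 = 223.939 m
d = 223.939 m / 0.001 = 223900 mm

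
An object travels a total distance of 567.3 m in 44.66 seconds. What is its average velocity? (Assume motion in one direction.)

v_avg = Δd / Δt = 567.3 / 44.66 = 12.7 m/s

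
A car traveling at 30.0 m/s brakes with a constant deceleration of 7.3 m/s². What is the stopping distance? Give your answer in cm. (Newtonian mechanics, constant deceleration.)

d = v₀² / (2a) = 30.0² / (2 × 7.3) = 900.0 / 14.6 = 61.6438 m
d = 61.6438 m / 0.01 = 6164 cm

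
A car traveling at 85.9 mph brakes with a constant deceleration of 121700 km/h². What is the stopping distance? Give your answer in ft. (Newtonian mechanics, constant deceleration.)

v₀ = 85.9 mph × 0.44704 = 38.4007 m/s
a = 121700 km/h² × 7.716049382716049e-05 = 9.39043 m/s²
d = v₀² / (2a) = 38.4007² / (2 × 9.39043) = 1474.61 / 18.7809 = 78.5165 m
d = 78.5165 m / 0.3048 = 257.6 ft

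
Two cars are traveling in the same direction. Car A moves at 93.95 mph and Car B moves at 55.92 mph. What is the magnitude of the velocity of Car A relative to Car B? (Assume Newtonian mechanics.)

v_rel = |v_A - v_B| = |93.95 - 55.92| = 38.03 mph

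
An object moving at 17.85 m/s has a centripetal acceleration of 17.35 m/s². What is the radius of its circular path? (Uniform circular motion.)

r = v²/a_c = 17.85²/17.35 = 18.36 m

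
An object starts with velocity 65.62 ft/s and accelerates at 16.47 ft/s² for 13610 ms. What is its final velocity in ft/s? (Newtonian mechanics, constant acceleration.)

v₀ = 65.62 ft/s × 0.3048 = 20.001 m/s
a = 16.47 ft/s² × 0.3048 = 5.02006 m/s²
t = 13610 ms × 0.001 = 13.61 s
v = v₀ + a × t = 20.001 + 5.02006 × 13.61 = 88.324 m/s
v = 88.324 m/s / 0.3048 = 289.8 ft/s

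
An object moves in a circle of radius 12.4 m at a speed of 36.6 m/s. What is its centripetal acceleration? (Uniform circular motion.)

a_c = v²/r = 36.6²/12.4 = 1339.56/12.4 = 108.03 m/s²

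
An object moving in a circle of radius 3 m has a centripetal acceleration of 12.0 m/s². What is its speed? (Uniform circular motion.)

v = √(a_c × r) = √(12.0 × 3) = 6.0 m/s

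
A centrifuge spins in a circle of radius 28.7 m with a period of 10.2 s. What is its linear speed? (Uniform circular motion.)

v = 2πr/T = 2π×28.7/10.2 = 17.68 m/s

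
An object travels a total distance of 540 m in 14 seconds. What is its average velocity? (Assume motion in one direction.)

v_avg = Δd / Δt = 540 / 14 = 38.57 m/s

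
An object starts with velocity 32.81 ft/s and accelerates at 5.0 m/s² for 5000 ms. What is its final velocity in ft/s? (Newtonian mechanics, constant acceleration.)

v₀ = 32.81 ft/s × 0.3048 = 10.0005 m/s
t = 5000 ms × 0.001 = 5.0 s
v = v₀ + a × t = 10.0005 + 5.0 × 5.0 = 35.0005 m/s
v = 35.0005 m/s / 0.3048 = 114.8 ft/s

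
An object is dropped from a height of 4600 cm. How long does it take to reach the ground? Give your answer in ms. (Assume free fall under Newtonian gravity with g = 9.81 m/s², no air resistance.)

h = 4600 cm × 0.01 = 46.0 m
t = √(2h/g) = √(2 × 46.0 / 9.81) = 3.06238 s
t = 3.06238 s / 0.001 = 3062 ms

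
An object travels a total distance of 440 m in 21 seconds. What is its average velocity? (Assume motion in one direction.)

v_avg = Δd / Δt = 440 / 21 = 20.95 m/s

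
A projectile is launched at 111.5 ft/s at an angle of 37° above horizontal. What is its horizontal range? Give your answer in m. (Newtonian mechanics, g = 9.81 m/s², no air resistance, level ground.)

v₀ = 111.5 ft/s × 0.3048 = 33.9852 m/s
R = v₀² × sin(2θ) / g = 33.9852² × sin(2 × 37°) / 9.81 = 1154.99 × 0.961262 / 9.81 = 113.2 m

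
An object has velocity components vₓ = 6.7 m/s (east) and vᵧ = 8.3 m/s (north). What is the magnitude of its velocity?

|v| = √(vₓ² + vᵧ²) = √(6.7² + 8.3²) = √(113.78) = 10.67 m/s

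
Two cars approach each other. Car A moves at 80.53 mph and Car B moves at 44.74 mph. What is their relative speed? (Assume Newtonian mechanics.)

v_rel = v_A + v_B = 80.53 + 44.74 = 125.27 mph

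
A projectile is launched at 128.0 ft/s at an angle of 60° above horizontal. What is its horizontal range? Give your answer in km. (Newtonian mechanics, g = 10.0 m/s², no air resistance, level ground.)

v₀ = 128.0 ft/s × 0.3048 = 39.0144 m/s
R = v₀² × sin(2θ) / g = 39.0144² × sin(2 × 60°) / 10.0 = 1522.12 × 0.866025 / 10.0 = 131.819 m
R = 131.819 m / 1000.0 = 0.1318 km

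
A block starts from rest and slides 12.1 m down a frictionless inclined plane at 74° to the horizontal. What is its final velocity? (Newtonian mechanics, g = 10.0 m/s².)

a = g sin(θ) = 10.0 × sin(74°) = 9.6126 m/s²
v = √(2ad) = √(2 × 9.6126 × 12.1) = 15.25 m/s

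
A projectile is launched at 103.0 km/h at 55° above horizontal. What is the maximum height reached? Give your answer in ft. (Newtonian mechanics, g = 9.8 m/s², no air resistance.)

v₀ = 103.0 km/h × 0.2777777777777778 = 28.6111 m/s
H = v₀² × sin²(θ) / (2g) = 28.6111² × sin(55°)² / (2 × 9.8) = 818.595 × 0.67101 / 19.6 = 28.0248 m
H = 28.0248 m / 0.3048 = 91.94 ft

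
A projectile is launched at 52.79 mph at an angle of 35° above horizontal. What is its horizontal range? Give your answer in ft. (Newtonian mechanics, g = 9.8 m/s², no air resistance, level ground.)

v₀ = 52.79 mph × 0.44704 = 23.5992 m/s
R = v₀² × sin(2θ) / g = 23.5992² × sin(2 × 35°) / 9.8 = 556.922 × 0.939693 / 9.8 = 53.4016 m
R = 53.4016 m / 0.3048 = 175.2 ft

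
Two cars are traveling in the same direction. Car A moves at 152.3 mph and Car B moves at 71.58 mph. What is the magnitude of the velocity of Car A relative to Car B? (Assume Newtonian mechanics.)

v_rel = |v_A - v_B| = |152.3 - 71.58| = 80.72 mph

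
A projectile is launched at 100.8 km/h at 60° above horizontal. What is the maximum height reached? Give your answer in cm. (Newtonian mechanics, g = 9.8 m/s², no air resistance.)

v₀ = 100.8 km/h × 0.2777777777777778 = 28.0 m/s
H = v₀² × sin²(θ) / (2g) = 28.0² × sin(60°)² / (2 × 9.8) = 784.0 × 0.75 / 19.6 = 30.0 m
H = 30.0 m / 0.01 = 3000 cm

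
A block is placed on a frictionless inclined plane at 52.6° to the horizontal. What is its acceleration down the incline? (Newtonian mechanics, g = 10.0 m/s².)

a = g sin(θ) = 10.0 × sin(52.6°) = 10.0 × 0.7944 = 7.94 m/s²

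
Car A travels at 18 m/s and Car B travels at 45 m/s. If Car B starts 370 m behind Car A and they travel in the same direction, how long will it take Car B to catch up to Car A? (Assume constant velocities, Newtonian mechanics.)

Relative speed: v_rel = 45 - 18 = 27 m/s
Time to catch: t = d₀/v_rel = 370/27 = 13.7 s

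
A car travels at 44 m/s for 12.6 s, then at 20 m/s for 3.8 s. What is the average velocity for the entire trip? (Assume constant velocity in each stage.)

d₁ = v₁t₁ = 44 × 12.6 = 554.4 m
d₂ = v₂t₂ = 20 × 3.8 = 76.0 m
d_total = 630.4 m, t_total = 16.4 s
v_avg = d_total/t_total = 630.4/16.4 = 38.44 m/s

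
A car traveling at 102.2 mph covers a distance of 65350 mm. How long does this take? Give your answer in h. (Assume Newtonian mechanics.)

d = 65350 mm × 0.001 = 65.35 m
v = 102.2 mph × 0.44704 = 45.6875 m/s
t = d / v = 65.35 / 45.6875 = 1.43037 s
t = 1.43037 s / 3600.0 = 0.0003973 h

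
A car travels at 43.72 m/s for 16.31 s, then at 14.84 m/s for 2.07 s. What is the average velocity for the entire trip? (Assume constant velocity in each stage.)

d₁ = v₁t₁ = 43.72 × 16.31 = 713.0732 m
d₂ = v₂t₂ = 14.84 × 2.07 = 30.7188 m
d_total = 743.792 m, t_total = 18.38 s
v_avg = d_total/t_total = 743.792/18.38 = 40.47 m/s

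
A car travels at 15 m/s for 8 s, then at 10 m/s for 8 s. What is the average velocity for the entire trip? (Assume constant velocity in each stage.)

d₁ = v₁t₁ = 15 × 8 = 120 m
d₂ = v₂t₂ = 10 × 8 = 80 m
d_total = 200 m, t_total = 16 s
v_avg = d_total/t_total = 200/16 = 12.5 m/s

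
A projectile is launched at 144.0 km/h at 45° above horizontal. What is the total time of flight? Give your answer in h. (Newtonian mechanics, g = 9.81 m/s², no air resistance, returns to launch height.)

v₀ = 144.0 km/h × 0.2777777777777778 = 40.0 m/s
T = 2 × v₀ × sin(θ) / g = 2 × 40.0 × sin(45°) / 9.81 = 2 × 40.0 × 0.707107 / 9.81 = 5.76642 s
T = 5.76642 s / 3600.0 = 0.001602 h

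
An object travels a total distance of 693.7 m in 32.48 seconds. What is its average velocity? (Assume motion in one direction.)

v_avg = Δd / Δt = 693.7 / 32.48 = 21.36 m/s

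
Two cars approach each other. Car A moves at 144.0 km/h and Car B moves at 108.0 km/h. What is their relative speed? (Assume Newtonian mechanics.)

v_rel = v_A + v_B = 144.0 + 108.0 = 252.0 km/h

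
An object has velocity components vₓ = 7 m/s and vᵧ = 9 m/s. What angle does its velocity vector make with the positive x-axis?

θ = arctan(vᵧ/vₓ) = arctan(9/7) = 52.13°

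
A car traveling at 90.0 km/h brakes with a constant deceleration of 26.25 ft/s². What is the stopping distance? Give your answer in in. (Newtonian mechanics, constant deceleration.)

v₀ = 90.0 km/h × 0.2777777777777778 = 25.0 m/s
a = 26.25 ft/s² × 0.3048 = 8.001 m/s²
d = v₀² / (2a) = 25.0² / (2 × 8.001) = 625.0 / 16.002 = 39.0576 m
d = 39.0576 m / 0.0254 = 1538 in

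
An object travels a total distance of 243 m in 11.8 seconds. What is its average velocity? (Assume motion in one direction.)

v_avg = Δd / Δt = 243 / 11.8 = 20.59 m/s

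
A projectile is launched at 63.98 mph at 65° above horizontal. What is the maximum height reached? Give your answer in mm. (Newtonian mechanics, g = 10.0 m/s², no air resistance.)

v₀ = 63.98 mph × 0.44704 = 28.6016 m/s
H = v₀² × sin²(θ) / (2g) = 28.6016² × sin(65°)² / (2 × 10.0) = 818.052 × 0.821394 / 20.0 = 33.5972 m
H = 33.5972 m / 0.001 = 33600 mm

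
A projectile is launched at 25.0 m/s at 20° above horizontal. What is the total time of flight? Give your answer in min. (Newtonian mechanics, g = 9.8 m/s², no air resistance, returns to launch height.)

T = 2 × v₀ × sin(θ) / g = 2 × 25.0 × sin(20°) / 9.8 = 2 × 25.0 × 0.34202 / 9.8 = 1.745 s
T = 1.745 s / 60.0 = 0.02908 min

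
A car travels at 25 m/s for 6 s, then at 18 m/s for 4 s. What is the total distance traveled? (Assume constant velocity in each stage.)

d₁ = v₁t₁ = 25 × 6 = 150 m
d₂ = v₂t₂ = 18 × 4 = 72 m
d_total = 150 + 72 = 222 m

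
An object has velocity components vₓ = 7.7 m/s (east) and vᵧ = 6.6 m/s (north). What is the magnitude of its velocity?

|v| = √(vₓ² + vᵧ²) = √(7.7² + 6.6²) = √(102.85) = 10.14 m/s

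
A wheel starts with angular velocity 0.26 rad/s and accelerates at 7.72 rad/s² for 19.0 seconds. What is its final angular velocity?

ω = ω₀ + αt = 0.26 + 7.72 × 19.0 = 146.94 rad/s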